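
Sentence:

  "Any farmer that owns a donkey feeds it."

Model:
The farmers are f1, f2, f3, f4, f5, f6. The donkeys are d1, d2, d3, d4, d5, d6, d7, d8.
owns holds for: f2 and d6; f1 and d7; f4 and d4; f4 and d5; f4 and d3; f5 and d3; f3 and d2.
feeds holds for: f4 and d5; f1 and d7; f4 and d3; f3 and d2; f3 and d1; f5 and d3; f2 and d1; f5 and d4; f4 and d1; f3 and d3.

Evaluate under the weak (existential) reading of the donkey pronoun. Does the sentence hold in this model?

False

"it" takes "a donkey" as antecedent — a donkey pronoun bound across the clause boundary.
Weak reading: every farmer f with some owns-donkey has at least one owns-donkey d such that feeds(f,d).
Per farmer: f1:✓  f2:✗  f3:✓  f4:✓  f5:✓
f2 has no witness among its owns-donkeys.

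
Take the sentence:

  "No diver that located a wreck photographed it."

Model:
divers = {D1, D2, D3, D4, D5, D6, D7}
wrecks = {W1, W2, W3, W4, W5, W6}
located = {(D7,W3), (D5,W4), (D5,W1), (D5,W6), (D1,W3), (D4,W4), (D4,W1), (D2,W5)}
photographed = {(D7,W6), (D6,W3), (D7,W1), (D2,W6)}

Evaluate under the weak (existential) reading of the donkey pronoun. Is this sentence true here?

True

"it" takes "a wreck" as antecedent — a donkey pronoun bound across the clause boundary.
Truth condition: for no (d,w) with located(d,w) does photographed(d,w) hold.
Restrictor pairs — does the scope hold? (D1,W3):fails  (D2,W5):fails  (D4,W1):fails  (D4,W4):fails  (D5,W1):fails  (D5,W4):fails  (D5,W6):fails  (D7,W3):fails
Scope holds for no restrictor pair, so the sentence is true.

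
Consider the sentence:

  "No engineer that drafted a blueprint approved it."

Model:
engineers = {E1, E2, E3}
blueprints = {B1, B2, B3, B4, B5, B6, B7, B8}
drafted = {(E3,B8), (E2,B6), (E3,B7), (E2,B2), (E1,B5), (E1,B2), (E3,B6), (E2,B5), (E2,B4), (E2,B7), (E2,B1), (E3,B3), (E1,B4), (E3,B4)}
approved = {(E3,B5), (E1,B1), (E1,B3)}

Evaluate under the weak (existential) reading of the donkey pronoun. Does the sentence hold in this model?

"it" takes "a blueprint" as antecedent — a donkey pronoun bound across the clause boundary.
Truth condition: for no (e,b) with drafted(e,b) does approved(e,b) hold.
Restrictor pairs — does the scope hold? (E1,B2):fails  (E1,B4):fails  (E1,B5):fails  (E2,B1):fails  (E2,B2):fails  (E2,B4):fails  (E2,B5):fails  (E2,B6):fails  (E2,B7):fails  (E3,B3):fails  (E3,B4):fails  (E3,B6):fails  (E3,B7):fails  (E3,B8):fails
Scope holds for no restrictor pair, so the sentence is true.

True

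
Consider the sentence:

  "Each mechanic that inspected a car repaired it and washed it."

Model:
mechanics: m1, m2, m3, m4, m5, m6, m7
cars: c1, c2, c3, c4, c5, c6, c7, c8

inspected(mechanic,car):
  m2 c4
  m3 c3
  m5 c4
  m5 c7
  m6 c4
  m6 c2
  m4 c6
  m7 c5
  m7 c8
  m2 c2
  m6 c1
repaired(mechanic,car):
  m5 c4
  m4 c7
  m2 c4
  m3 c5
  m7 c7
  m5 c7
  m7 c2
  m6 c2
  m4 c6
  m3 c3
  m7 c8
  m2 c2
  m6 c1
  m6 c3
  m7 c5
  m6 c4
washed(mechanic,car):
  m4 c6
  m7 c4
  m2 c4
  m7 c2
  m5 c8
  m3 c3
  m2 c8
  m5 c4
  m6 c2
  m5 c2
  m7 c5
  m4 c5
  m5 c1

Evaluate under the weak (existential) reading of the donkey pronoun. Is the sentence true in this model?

True

"it" takes "a car" as antecedent — a donkey pronoun bound across the clause boundary.
Weak reading: every mechanic m with some inspected-car has at least one inspected-car c such that repaired(m,c) ∧ washed(m,c).
Per mechanic: m2:✓  m3:✓  m4:✓  m5:✓  m6:✓  m7:✓
Every mechanic in the restrictor has a witness.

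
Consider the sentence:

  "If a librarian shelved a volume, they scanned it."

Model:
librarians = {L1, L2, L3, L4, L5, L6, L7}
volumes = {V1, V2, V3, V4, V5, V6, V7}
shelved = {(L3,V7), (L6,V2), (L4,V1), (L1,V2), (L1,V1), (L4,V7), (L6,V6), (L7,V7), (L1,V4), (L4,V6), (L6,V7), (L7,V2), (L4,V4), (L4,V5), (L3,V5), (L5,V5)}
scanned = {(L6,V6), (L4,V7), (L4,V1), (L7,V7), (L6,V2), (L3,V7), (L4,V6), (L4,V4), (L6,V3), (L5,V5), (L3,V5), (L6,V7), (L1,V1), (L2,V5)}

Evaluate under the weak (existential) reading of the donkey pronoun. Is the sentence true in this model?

True

"it" takes "a volume" as antecedent — a donkey pronoun bound across the clause boundary.
Weak reading: every librarian l with some shelved-volume has at least one shelved-volume v such that scanned(l,v).
Per librarian: L1:✓  L3:✓  L4:✓  L5:✓  L6:✓  L7:✓
Every librarian in the restrictor has a witness.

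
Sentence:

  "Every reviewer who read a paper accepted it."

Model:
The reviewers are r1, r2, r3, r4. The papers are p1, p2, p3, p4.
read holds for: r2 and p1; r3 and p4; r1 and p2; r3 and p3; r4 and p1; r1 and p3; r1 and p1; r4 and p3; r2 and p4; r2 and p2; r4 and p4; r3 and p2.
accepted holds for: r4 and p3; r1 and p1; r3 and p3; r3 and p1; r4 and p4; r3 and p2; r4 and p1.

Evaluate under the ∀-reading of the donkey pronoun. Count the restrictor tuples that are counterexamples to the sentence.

6

"it" takes "a paper" as antecedent — a donkey pronoun bound across the clause boundary.
Strong reading: for every (r,p) with read(r,p), accepted(r,p).
Restrictor pairs: (r1,p1) ✓  (r1,p2) ✗  (r1,p3) ✗  (r2,p1) ✗  (r2,p2) ✗  (r2,p4) ✗  (r3,p2) ✓  (r3,p3) ✓  (r3,p4) ✗  (r4,p1) ✓  (r4,p3) ✓  (r4,p4) ✓
Counterexamples (restrictor pairs failing the scope): 6.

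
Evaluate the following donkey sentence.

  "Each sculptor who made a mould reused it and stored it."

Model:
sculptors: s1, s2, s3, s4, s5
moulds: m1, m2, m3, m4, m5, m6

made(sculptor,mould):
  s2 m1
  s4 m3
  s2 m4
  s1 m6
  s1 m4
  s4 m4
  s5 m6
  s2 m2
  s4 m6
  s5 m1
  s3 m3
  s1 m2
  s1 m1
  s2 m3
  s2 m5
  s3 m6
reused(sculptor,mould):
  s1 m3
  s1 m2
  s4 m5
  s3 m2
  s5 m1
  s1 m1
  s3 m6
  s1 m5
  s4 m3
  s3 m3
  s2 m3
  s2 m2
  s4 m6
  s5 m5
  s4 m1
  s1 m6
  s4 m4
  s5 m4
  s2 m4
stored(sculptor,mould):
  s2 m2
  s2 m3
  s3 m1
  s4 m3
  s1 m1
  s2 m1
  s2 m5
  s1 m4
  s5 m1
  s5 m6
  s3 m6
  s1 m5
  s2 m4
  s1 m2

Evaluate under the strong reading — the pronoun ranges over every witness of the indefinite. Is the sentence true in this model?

False

"it" takes "a mould" as antecedent — a donkey pronoun bound across the clause boundary.
Strong reading: for every (s,m) with made(s,m), reused(s,m) ∧ stored(s,m).
Restrictor pairs: (s1,m1) ✓  (s1,m2) ✓  (s1,m4) ✗  (s1,m6) ✗  (s2,m1) ✗  (s2,m2) ✓  (s2,m3) ✓  (s2,m4) ✓  (s2,m5) ✗  (s3,m3) ✗  (s3,m6) ✓  (s4,m3) ✓  (s4,m4) ✗  (s4,m6) ✗  (s5,m1) ✓  (s5,m6) ✗
Counterexample: (s1,m4) is in made but fails the scope.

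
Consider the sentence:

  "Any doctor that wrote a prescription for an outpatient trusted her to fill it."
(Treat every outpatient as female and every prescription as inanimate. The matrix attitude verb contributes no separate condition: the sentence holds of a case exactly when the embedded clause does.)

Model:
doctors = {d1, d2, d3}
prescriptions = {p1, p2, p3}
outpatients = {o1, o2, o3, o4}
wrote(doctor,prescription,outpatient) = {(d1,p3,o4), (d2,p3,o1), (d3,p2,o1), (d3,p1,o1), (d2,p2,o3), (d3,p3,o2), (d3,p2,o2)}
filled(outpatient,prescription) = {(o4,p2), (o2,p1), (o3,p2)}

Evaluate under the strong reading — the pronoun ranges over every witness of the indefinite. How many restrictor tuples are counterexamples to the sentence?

"her" takes "an outpatient" as antecedent and "it" takes "a prescription"; both are donkey pronouns co-varying with the restrictor.
Strong reading: for every (d,p,o) with wrote(d,p,o), filled(o,p).
Restrictor triples: (d1,p3,o4)→filled(o4,p3) ✗  (d2,p2,o3)→filled(o3,p2) ✓  (d2,p3,o1)→filled(o1,p3) ✗  (d3,p1,o1)→filled(o1,p1) ✗  (d3,p2,o1)→filled(o1,p2) ✗  (d3,p2,o2)→filled(o2,p2) ✗  (d3,p3,o2)→filled(o2,p3) ✗
Counterexamples (restrictor triples failing the scope): 6.

6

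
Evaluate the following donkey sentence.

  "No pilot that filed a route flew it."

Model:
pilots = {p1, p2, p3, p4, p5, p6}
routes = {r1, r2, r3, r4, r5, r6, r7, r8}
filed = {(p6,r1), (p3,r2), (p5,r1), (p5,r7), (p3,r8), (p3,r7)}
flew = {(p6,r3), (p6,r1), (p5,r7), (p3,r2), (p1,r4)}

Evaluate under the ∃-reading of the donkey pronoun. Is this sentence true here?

"it" takes "a route" as antecedent — a donkey pronoun bound across the clause boundary.
Truth condition: for no (p,r) with filed(p,r) does flew(p,r) hold.
Restrictor pairs — does the scope hold? (p3,r2):holds  (p3,r7):fails  (p3,r8):fails  (p5,r1):fails  (p5,r7):holds  (p6,r1):holds
Scope holds for 3 pair(s), so the sentence is false.

False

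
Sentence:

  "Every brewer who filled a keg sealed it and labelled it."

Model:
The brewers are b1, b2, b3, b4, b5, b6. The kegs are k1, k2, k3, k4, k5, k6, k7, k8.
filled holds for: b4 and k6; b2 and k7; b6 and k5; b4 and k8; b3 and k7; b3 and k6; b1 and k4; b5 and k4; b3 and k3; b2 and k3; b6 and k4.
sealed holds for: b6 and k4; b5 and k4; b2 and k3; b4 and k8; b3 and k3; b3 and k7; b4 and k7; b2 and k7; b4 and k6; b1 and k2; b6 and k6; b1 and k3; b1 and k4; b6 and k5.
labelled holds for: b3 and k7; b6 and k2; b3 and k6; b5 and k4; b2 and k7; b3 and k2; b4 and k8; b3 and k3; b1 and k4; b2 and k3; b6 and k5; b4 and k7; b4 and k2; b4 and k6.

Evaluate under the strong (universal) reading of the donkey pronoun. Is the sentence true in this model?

"it" takes "a keg" as antecedent — a donkey pronoun bound across the clause boundary.
Strong reading: for every (b,k) with filled(b,k), sealed(b,k) ∧ labelled(b,k).
Restrictor pairs: (b1,k4) ✓  (b2,k3) ✓  (b2,k7) ✓  (b3,k3) ✓  (b3,k6) ✗  (b3,k7) ✓  (b4,k6) ✓  (b4,k8) ✓  (b5,k4) ✓  (b6,k4) ✗  (b6,k5) ✓
Counterexample: (b3,k6) is in filled but fails the scope.

False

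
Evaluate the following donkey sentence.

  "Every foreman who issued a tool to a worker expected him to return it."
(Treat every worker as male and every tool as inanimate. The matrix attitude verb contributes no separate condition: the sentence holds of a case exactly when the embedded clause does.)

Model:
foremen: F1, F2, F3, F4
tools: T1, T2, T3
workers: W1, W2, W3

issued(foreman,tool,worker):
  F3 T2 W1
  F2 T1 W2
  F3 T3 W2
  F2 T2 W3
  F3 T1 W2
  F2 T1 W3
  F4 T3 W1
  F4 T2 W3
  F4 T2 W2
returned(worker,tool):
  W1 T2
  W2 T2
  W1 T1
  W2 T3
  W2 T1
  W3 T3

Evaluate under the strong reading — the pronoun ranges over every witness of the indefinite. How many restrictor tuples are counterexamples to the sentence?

4

"him" takes "a worker" as antecedent and "it" takes "a tool"; both are donkey pronouns co-varying with the restrictor.
Strong reading: for every (f,t,w) with issued(f,t,w), returned(w,t).
Restrictor triples: (F2,T1,W2)→returned(W2,T1) ✓  (F2,T1,W3)→returned(W3,T1) ✗  (F2,T2,W3)→returned(W3,T2) ✗  (F3,T1,W2)→returned(W2,T1) ✓  (F3,T2,W1)→returned(W1,T2) ✓  (F3,T3,W2)→returned(W2,T3) ✓  (F4,T2,W2)→returned(W2,T2) ✓  (F4,T2,W3)→returned(W3,T2) ✗  (F4,T3,W1)→returned(W1,T3) ✗
Counterexamples (restrictor triples failing the scope): 4.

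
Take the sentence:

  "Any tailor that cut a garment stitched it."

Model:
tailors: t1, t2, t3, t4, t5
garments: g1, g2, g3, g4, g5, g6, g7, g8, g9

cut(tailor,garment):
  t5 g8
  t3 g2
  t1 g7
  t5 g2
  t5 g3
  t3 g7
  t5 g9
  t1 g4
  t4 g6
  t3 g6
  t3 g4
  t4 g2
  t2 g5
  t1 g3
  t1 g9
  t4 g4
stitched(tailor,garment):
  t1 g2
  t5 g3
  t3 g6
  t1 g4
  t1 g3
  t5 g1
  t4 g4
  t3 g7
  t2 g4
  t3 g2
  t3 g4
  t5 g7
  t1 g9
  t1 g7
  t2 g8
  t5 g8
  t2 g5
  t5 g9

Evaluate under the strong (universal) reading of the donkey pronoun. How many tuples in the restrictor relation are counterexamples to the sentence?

"it" takes "a garment" as antecedent — a donkey pronoun bound across the clause boundary.
Strong reading: for every (t,g) with cut(t,g), stitched(t,g).
Restrictor pairs: (t1,g3) ✓  (t1,g4) ✓  (t1,g7) ✓  (t1,g9) ✓  (t2,g5) ✓  (t3,g2) ✓  (t3,g4) ✓  (t3,g6) ✓  (t3,g7) ✓  (t4,g2) ✗  (t4,g4) ✓  (t4,g6) ✗  (t5,g2) ✗  (t5,g3) ✓  (t5,g8) ✓  (t5,g9) ✓
Counterexamples (restrictor pairs failing the scope): 3.

3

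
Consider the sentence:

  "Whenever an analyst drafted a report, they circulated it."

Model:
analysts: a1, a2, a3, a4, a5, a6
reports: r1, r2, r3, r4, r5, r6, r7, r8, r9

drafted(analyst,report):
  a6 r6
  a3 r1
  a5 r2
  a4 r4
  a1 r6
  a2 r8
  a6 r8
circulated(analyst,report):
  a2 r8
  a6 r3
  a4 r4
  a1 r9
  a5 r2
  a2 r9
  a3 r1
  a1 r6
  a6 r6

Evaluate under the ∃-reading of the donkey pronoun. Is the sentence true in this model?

"it" takes "a report" as antecedent — a donkey pronoun bound across the clause boundary.
Weak reading: every analyst a with some drafted-report has at least one drafted-report r such that circulated(a,r).
Per analyst: a1:✓  a2:✓  a3:✓  a4:✓  a5:✓  a6:✓
Every analyst in the restrictor has a witness.

True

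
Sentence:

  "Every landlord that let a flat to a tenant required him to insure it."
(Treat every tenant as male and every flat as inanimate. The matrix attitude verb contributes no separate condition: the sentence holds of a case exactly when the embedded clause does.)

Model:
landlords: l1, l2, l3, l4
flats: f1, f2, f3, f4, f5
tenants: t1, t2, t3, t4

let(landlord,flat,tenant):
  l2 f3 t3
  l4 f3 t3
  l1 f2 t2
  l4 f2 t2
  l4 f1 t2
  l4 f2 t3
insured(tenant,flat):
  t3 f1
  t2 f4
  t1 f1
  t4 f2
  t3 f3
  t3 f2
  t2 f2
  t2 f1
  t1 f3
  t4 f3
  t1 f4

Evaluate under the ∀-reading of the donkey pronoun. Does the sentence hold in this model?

"him" takes "a tenant" as antecedent and "it" takes "a flat"; both are donkey pronouns co-varying with the restrictor.
Strong reading: for every (l,f,t) with let(l,f,t), insured(t,f).
Restrictor triples: (l1,f2,t2)→insured(t2,f2) ✓  (l2,f3,t3)→insured(t3,f3) ✓  (l4,f1,t2)→insured(t2,f1) ✓  (l4,f2,t2)→insured(t2,f2) ✓  (l4,f2,t3)→insured(t3,f2) ✓  (l4,f3,t3)→insured(t3,f3) ✓
Every restrictor triple satisfies the scope.

True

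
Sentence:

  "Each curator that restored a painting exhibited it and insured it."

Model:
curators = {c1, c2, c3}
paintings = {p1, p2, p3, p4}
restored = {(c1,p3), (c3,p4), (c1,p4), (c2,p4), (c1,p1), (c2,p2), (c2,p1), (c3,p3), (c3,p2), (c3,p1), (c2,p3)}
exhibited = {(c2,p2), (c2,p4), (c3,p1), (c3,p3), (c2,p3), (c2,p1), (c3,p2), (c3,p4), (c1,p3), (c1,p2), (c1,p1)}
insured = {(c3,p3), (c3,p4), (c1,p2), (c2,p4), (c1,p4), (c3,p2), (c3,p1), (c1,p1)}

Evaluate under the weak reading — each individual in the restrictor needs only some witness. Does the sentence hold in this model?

"it" takes "a painting" as antecedent — a donkey pronoun bound across the clause boundary.
Weak reading: every curator c with some restored-painting has at least one restored-painting p such that exhibited(c,p) ∧ insured(c,p).
Per curator: c1:✓  c2:✓  c3:✓
Every curator in the restrictor has a witness.

True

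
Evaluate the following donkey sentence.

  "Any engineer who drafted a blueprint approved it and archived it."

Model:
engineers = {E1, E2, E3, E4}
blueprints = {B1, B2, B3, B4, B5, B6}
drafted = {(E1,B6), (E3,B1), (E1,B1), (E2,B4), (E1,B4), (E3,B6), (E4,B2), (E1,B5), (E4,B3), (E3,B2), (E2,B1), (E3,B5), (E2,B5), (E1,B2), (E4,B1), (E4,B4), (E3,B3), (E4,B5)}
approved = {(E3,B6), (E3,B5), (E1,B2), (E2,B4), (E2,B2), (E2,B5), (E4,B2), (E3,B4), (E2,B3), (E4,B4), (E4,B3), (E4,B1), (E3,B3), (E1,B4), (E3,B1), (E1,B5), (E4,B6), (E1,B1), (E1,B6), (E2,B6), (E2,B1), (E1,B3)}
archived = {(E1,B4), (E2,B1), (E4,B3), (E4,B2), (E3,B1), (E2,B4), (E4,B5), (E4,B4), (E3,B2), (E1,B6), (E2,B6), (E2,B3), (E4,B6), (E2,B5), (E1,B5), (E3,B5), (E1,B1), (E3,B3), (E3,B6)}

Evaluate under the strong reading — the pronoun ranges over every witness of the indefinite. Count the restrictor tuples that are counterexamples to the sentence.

4

"it" takes "a blueprint" as antecedent — a donkey pronoun bound across the clause boundary.
Strong reading: for every (e,b) with drafted(e,b), approved(e,b) ∧ archived(e,b).
Restrictor pairs: (E1,B1) ✓  (E1,B2) ✗  (E1,B4) ✓  (E1,B5) ✓  (E1,B6) ✓  (E2,B1) ✓  (E2,B4) ✓  (E2,B5) ✓  (E3,B1) ✓  (E3,B2) ✗  (E3,B3) ✓  (E3,B5) ✓  (E3,B6) ✓  (E4,B1) ✗  (E4,B2) ✓  (E4,B3) ✓  (E4,B4) ✓  (E4,B5) ✗
Counterexamples (restrictor pairs failing the scope): 4.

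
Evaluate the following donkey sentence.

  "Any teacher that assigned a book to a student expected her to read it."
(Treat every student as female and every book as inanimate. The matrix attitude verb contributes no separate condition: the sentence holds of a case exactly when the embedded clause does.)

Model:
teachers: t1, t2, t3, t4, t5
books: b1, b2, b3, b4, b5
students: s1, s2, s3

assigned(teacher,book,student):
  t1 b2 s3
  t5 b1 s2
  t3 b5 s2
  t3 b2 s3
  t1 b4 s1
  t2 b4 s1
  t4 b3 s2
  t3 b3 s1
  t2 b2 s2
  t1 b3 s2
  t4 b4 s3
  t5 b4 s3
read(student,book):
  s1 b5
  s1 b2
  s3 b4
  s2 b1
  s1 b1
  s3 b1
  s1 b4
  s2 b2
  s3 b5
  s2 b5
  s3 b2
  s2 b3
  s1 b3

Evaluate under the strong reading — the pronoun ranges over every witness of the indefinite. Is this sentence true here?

"her" takes "a student" as antecedent and "it" takes "a book"; both are donkey pronouns co-varying with the restrictor.
Strong reading: for every (t,b,s) with assigned(t,b,s), read(s,b).
Restrictor triples: (t1,b2,s3)→read(s3,b2) ✓  (t1,b3,s2)→read(s2,b3) ✓  (t1,b4,s1)→read(s1,b4) ✓  (t2,b2,s2)→read(s2,b2) ✓  (t2,b4,s1)→read(s1,b4) ✓  (t3,b2,s3)→read(s3,b2) ✓  (t3,b3,s1)→read(s1,b3) ✓  (t3,b5,s2)→read(s2,b5) ✓  (t4,b3,s2)→read(s2,b3) ✓  (t4,b4,s3)→read(s3,b4) ✓  (t5,b1,s2)→read(s2,b1) ✓  (t5,b4,s3)→read(s3,b4) ✓
Every restrictor triple satisfies the scope.

True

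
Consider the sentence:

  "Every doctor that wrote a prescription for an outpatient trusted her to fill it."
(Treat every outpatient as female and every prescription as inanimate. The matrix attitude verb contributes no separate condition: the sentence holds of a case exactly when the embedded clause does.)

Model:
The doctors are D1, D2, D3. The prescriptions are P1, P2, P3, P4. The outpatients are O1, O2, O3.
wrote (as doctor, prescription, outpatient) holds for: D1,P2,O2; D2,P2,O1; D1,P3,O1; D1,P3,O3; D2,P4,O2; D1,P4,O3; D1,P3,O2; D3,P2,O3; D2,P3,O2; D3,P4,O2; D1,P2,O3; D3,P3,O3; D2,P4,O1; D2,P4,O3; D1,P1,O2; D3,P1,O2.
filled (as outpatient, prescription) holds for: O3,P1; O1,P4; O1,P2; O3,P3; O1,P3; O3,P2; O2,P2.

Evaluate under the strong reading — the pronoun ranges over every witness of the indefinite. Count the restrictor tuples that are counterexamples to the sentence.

8

"her" takes "an outpatient" as antecedent and "it" takes "a prescription"; both are donkey pronouns co-varying with the restrictor.
Strong reading: for every (d,p,o) with wrote(d,p,o), filled(o,p).
Restrictor triples: (D1,P1,O2)→filled(O2,P1) ✗  (D1,P2,O2)→filled(O2,P2) ✓  (D1,P2,O3)→filled(O3,P2) ✓  (D1,P3,O1)→filled(O1,P3) ✓  (D1,P3,O2)→filled(O2,P3) ✗  (D1,P3,O3)→filled(O3,P3) ✓  (D1,P4,O3)→filled(O3,P4) ✗  (D2,P2,O1)→filled(O1,P2) ✓  (D2,P3,O2)→filled(O2,P3) ✗  (D2,P4,O1)→filled(O1,P4) ✓  (D2,P4,O2)→filled(O2,P4) ✗  (D2,P4,O3)→filled(O3,P4) ✗  (D3,P1,O2)→filled(O2,P1) ✗  (D3,P2,O3)→filled(O3,P2) ✓  (D3,P3,O3)→filled(O3,P3) ✓  (D3,P4,O2)→filled(O2,P4) ✗
Counterexamples (restrictor triples failing the scope): 8.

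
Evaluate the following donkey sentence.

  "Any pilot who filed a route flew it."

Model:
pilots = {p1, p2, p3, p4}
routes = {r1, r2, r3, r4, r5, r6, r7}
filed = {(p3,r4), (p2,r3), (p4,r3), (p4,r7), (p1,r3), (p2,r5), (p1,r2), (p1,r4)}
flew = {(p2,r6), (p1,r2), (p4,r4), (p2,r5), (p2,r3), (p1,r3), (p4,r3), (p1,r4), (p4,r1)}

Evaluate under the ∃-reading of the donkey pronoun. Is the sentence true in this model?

"it" takes "a route" as antecedent — a donkey pronoun bound across the clause boundary.
Weak reading: every pilot p with some filed-route has at least one filed-route r such that flew(p,r).
Per pilot: p1:✓  p2:✓  p3:✗  p4:✓
p3 has no witness among its filed-routes.

False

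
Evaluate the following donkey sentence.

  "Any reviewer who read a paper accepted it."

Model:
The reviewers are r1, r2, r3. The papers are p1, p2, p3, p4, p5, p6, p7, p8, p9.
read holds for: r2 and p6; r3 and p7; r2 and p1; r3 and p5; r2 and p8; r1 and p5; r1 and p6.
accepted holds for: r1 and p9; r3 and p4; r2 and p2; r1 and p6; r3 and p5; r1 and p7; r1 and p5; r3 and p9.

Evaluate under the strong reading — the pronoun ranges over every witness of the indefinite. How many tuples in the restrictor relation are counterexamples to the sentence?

4

"it" takes "a paper" as antecedent — a donkey pronoun bound across the clause boundary.
Strong reading: for every (r,p) with read(r,p), accepted(r,p).
Restrictor pairs: (r1,p5) ✓  (r1,p6) ✓  (r2,p1) ✗  (r2,p6) ✗  (r2,p8) ✗  (r3,p5) ✓  (r3,p7) ✗
Counterexamples (restrictor pairs failing the scope): 4.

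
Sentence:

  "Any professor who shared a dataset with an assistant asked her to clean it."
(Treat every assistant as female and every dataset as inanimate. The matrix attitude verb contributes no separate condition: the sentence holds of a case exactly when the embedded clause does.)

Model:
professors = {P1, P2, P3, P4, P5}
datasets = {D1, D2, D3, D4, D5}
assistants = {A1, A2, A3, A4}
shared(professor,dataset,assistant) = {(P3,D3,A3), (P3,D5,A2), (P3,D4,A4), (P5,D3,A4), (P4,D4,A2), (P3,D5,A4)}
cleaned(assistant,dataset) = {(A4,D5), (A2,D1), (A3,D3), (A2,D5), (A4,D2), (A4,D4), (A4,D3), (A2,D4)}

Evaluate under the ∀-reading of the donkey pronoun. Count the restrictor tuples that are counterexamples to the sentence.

0

"her" takes "an assistant" as antecedent and "it" takes "a dataset"; both are donkey pronouns co-varying with the restrictor.
Strong reading: for every (p,d,a) with shared(p,d,a), cleaned(a,d).
Restrictor triples: (P3,D3,A3)→cleaned(A3,D3) ✓  (P3,D4,A4)→cleaned(A4,D4) ✓  (P3,D5,A2)→cleaned(A2,D5) ✓  (P3,D5,A4)→cleaned(A4,D5) ✓  (P4,D4,A2)→cleaned(A2,D4) ✓  (P5,D3,A4)→cleaned(A4,D3) ✓
Counterexamples (restrictor triples failing the scope): 0.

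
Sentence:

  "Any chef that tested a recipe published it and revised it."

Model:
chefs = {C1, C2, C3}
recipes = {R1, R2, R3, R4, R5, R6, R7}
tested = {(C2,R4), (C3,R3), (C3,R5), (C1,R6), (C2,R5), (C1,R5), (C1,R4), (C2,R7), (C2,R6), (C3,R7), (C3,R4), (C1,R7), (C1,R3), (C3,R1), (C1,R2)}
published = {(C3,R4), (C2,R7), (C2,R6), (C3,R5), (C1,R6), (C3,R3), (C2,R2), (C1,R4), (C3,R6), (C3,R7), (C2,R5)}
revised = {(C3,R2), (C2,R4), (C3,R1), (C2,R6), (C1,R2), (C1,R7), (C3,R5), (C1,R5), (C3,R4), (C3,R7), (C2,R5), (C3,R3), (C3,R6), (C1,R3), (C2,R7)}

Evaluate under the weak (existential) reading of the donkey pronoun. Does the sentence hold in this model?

False

"it" takes "a recipe" as antecedent — a donkey pronoun bound across the clause boundary.
Weak reading: every chef c with some tested-recipe has at least one tested-recipe r such that published(c,r) ∧ revised(c,r).
Per chef: C1:✗  C2:✓  C3:✓
C1 has no witness among its tested-recipes.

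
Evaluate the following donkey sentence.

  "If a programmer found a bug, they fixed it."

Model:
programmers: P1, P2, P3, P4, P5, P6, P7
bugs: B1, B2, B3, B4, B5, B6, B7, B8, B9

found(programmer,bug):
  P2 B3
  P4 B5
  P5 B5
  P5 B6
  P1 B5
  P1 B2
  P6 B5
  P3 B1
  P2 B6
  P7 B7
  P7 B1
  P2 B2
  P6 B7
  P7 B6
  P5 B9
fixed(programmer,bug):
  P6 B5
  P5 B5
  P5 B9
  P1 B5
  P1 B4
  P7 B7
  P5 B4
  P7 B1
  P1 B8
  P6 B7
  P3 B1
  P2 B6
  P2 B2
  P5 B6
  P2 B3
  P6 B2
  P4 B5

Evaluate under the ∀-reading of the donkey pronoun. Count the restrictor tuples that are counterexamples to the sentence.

"it" takes "a bug" as antecedent — a donkey pronoun bound across the clause boundary.
Strong reading: for every (p,b) with found(p,b), fixed(p,b).
Restrictor pairs: (P1,B2) ✗  (P1,B5) ✓  (P2,B2) ✓  (P2,B3) ✓  (P2,B6) ✓  (P3,B1) ✓  (P4,B5) ✓  (P5,B5) ✓  (P5,B6) ✓  (P5,B9) ✓  (P6,B5) ✓  (P6,B7) ✓  (P7,B1) ✓  (P7,B6) ✗  (P7,B7) ✓
Counterexamples (restrictor pairs failing the scope): 2.

2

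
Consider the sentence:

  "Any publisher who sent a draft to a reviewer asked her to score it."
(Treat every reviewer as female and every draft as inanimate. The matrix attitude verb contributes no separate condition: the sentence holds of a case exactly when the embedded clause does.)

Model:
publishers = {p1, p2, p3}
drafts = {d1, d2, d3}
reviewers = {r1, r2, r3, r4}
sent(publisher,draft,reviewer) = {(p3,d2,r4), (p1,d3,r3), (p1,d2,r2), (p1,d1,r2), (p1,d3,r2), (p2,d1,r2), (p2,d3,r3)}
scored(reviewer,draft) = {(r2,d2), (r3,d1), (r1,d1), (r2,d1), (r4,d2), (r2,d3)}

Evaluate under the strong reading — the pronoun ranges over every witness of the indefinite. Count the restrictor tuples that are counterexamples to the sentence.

"her" takes "a reviewer" as antecedent and "it" takes "a draft"; both are donkey pronouns co-varying with the restrictor.
Strong reading: for every (p,d,r) with sent(p,d,r), scored(r,d).
Restrictor triples: (p1,d1,r2)→scored(r2,d1) ✓  (p1,d2,r2)→scored(r2,d2) ✓  (p1,d3,r2)→scored(r2,d3) ✓  (p1,d3,r3)→scored(r3,d3) ✗  (p2,d1,r2)→scored(r2,d1) ✓  (p2,d3,r3)→scored(r3,d3) ✗  (p3,d2,r4)→scored(r4,d2) ✓
Counterexamples (restrictor triples failing the scope): 2.

2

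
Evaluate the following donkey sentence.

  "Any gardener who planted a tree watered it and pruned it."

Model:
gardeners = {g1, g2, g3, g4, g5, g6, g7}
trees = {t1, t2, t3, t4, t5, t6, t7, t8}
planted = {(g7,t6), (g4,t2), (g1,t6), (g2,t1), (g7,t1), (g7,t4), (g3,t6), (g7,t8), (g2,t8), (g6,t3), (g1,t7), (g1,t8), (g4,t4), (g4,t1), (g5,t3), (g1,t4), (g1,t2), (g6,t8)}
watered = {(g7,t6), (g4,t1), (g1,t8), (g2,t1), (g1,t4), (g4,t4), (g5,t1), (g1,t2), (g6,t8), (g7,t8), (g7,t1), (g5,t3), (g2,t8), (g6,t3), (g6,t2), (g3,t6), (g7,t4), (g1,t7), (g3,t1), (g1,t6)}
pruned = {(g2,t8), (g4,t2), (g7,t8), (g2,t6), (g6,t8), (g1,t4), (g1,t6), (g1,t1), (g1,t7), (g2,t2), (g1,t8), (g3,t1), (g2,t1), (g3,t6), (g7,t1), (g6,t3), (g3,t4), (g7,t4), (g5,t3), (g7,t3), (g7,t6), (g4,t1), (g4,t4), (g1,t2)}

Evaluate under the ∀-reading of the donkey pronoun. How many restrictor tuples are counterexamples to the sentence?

"it" takes "a tree" as antecedent — a donkey pronoun bound across the clause boundary.
Strong reading: for every (g,t) with planted(g,t), watered(g,t) ∧ pruned(g,t).
Restrictor pairs: (g1,t2) ✓  (g1,t4) ✓  (g1,t6) ✓  (g1,t7) ✓  (g1,t8) ✓  (g2,t1) ✓  (g2,t8) ✓  (g3,t6) ✓  (g4,t1) ✓  (g4,t2) ✗  (g4,t4) ✓  (g5,t3) ✓  (g6,t3) ✓  (g6,t8) ✓  (g7,t1) ✓  (g7,t4) ✓  (g7,t6) ✓  (g7,t8) ✓
Counterexamples (restrictor pairs failing the scope): 1.

1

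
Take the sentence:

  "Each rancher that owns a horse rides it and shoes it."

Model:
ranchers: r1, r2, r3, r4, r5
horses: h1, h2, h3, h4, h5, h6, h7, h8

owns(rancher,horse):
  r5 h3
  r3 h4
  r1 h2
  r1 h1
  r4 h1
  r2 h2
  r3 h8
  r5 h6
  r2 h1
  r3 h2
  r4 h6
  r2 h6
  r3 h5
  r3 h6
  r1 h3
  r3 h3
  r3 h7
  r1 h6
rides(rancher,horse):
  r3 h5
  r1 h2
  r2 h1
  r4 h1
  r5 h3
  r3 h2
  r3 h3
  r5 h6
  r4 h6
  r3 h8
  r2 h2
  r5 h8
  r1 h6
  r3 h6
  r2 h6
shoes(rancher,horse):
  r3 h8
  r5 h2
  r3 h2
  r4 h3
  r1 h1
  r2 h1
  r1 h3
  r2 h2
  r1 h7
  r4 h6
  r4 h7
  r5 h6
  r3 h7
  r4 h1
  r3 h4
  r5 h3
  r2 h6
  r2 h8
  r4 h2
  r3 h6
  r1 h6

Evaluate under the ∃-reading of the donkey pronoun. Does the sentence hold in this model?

"it" takes "a horse" as antecedent — a donkey pronoun bound across the clause boundary.
Weak reading: every rancher r with some owns-horse has at least one owns-horse h such that rides(r,h) ∧ shoes(r,h).
Per rancher: r1:✓  r2:✓  r3:✓  r4:✓  r5:✓
Every rancher in the restrictor has a witness.

True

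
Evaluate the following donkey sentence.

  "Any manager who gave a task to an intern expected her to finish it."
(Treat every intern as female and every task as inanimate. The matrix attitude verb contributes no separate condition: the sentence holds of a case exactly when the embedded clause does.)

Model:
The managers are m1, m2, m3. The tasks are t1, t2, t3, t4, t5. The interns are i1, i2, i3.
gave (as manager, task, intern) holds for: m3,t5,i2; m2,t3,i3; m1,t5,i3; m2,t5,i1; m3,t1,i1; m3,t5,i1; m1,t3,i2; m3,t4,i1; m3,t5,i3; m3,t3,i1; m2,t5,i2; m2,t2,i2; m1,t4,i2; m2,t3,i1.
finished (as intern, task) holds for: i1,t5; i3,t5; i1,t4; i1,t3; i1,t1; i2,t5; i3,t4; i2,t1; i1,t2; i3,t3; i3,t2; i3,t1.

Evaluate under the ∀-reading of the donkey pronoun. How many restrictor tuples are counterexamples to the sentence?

3

"her" takes "an intern" as antecedent and "it" takes "a task"; both are donkey pronouns co-varying with the restrictor.
Strong reading: for every (m,t,i) with gave(m,t,i), finished(i,t).
Restrictor triples: (m1,t3,i2)→finished(i2,t3) ✗  (m1,t4,i2)→finished(i2,t4) ✗  (m1,t5,i3)→finished(i3,t5) ✓  (m2,t2,i2)→finished(i2,t2) ✗  (m2,t3,i1)→finished(i1,t3) ✓  (m2,t3,i3)→finished(i3,t3) ✓  (m2,t5,i1)→finished(i1,t5) ✓  (m2,t5,i2)→finished(i2,t5) ✓  (m3,t1,i1)→finished(i1,t1) ✓  (m3,t3,i1)→finished(i1,t3) ✓  (m3,t4,i1)→finished(i1,t4) ✓  (m3,t5,i1)→finished(i1,t5) ✓  (m3,t5,i2)→finished(i2,t5) ✓  (m3,t5,i3)→finished(i3,t5) ✓
Counterexamples (restrictor triples failing the scope): 3.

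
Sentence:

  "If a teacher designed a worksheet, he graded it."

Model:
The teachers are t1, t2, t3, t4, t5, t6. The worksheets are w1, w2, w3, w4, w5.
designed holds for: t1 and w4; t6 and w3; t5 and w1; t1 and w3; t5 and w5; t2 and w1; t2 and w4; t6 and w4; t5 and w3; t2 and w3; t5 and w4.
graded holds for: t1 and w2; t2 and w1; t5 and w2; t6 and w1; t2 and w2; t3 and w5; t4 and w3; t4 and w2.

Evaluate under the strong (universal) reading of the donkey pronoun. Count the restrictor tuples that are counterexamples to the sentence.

"it" takes "a worksheet" as antecedent — a donkey pronoun bound across the clause boundary.
Strong reading: for every (t,w) with designed(t,w), graded(t,w).
Restrictor pairs: (t1,w3) ✗  (t1,w4) ✗  (t2,w1) ✓  (t2,w3) ✗  (t2,w4) ✗  (t5,w1) ✗  (t5,w3) ✗  (t5,w4) ✗  (t5,w5) ✗  (t6,w3) ✗  (t6,w4) ✗
Counterexamples (restrictor pairs failing the scope): 10.

10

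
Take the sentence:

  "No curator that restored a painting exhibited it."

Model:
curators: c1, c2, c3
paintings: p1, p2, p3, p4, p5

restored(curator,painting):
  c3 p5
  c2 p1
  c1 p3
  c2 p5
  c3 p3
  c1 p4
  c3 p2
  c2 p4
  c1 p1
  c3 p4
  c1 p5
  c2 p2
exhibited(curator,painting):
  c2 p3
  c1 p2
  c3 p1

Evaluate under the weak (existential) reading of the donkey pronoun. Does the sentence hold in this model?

True

"it" takes "a painting" as antecedent — a donkey pronoun bound across the clause boundary.
Truth condition: for no (c,p) with restored(c,p) does exhibited(c,p) hold.
Restrictor pairs — does the scope hold? (c1,p1):fails  (c1,p3):fails  (c1,p4):fails  (c1,p5):fails  (c2,p1):fails  (c2,p2):fails  (c2,p4):fails  (c2,p5):fails  (c3,p2):fails  (c3,p3):fails  (c3,p4):fails  (c3,p5):fails
Scope holds for no restrictor pair, so the sentence is true.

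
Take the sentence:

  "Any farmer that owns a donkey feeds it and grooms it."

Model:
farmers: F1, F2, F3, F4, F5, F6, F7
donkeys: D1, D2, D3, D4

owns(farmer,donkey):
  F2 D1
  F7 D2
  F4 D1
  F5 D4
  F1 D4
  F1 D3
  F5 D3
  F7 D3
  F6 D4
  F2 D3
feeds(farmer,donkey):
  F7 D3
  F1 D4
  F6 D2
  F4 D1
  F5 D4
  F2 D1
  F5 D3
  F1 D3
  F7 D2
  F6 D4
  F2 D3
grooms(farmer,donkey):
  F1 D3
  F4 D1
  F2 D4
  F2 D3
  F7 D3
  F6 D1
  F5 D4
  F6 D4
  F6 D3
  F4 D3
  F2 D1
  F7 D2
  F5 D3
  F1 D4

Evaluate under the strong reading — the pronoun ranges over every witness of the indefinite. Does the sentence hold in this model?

True

"it" takes "a donkey" as antecedent — a donkey pronoun bound across the clause boundary.
Strong reading: for every (f,d) with owns(f,d), feeds(f,d) ∧ grooms(f,d).
Restrictor pairs: (F1,D3) ✓  (F1,D4) ✓  (F2,D1) ✓  (F2,D3) ✓  (F4,D1) ✓  (F5,D3) ✓  (F5,D4) ✓  (F6,D4) ✓  (F7,D2) ✓  (F7,D3) ✓
Every restrictor pair satisfies the scope.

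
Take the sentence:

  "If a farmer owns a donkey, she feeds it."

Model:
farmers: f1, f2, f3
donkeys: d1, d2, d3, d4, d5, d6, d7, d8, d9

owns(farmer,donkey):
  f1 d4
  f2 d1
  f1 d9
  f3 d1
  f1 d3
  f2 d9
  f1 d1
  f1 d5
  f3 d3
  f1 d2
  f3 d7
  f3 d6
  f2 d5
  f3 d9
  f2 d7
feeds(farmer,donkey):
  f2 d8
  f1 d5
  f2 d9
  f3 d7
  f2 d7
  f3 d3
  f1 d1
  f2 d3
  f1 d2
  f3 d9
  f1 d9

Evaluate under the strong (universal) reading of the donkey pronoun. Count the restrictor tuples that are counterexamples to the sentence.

6

"it" takes "a donkey" as antecedent — a donkey pronoun bound across the clause boundary.
Strong reading: for every (f,d) with owns(f,d), feeds(f,d).
Restrictor pairs: (f1,d1) ✓  (f1,d2) ✓  (f1,d3) ✗  (f1,d4) ✗  (f1,d5) ✓  (f1,d9) ✓  (f2,d1) ✗  (f2,d5) ✗  (f2,d7) ✓  (f2,d9) ✓  (f3,d1) ✗  (f3,d3) ✓  (f3,d6) ✗  (f3,d7) ✓  (f3,d9) ✓
Counterexamples (restrictor pairs failing the scope): 6.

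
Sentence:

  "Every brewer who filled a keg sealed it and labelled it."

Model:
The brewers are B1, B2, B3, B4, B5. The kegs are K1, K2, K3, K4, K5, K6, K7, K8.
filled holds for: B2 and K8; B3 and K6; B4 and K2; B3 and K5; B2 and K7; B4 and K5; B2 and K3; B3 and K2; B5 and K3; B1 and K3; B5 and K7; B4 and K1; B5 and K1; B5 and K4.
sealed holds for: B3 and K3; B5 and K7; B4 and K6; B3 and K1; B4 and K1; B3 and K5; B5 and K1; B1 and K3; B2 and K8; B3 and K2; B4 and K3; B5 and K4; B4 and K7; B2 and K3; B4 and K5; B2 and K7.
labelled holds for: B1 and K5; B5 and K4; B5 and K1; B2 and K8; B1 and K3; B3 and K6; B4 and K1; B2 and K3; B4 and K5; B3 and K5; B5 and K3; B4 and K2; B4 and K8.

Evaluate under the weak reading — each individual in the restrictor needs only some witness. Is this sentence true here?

"it" takes "a keg" as antecedent — a donkey pronoun bound across the clause boundary.
Weak reading: every brewer b with some filled-keg has at least one filled-keg k such that sealed(b,k) ∧ labelled(b,k).
Per brewer: B1:✓  B2:✓  B3:✓  B4:✓  B5:✓
Every brewer in the restrictor has a witness.

True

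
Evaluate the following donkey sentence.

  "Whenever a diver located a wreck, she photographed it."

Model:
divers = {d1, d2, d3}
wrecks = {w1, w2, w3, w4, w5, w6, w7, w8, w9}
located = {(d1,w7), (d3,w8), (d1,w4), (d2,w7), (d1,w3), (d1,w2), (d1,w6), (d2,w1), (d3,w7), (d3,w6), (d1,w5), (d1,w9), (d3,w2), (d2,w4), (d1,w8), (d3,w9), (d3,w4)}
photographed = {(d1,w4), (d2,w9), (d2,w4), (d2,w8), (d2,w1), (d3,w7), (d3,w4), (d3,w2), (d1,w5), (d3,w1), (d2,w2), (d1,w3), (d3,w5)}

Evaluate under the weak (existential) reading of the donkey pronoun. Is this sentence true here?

True

"it" takes "a wreck" as antecedent — a donkey pronoun bound across the clause boundary.
Weak reading: every diver d with some located-wreck has at least one located-wreck w such that photographed(d,w).
Per diver: d1:✓  d2:✓  d3:✓
Every diver in the restrictor has a witness.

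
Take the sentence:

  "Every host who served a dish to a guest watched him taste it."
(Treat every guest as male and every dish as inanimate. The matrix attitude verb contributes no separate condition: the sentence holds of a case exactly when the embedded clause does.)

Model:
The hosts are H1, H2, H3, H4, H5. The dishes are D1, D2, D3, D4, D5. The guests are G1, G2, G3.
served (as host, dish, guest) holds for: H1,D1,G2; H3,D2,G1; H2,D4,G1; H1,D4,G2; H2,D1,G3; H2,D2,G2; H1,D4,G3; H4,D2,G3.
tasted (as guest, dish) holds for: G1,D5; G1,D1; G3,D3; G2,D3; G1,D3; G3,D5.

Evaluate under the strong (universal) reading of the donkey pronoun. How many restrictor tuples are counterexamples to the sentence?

"him" takes "a guest" as antecedent and "it" takes "a dish"; both are donkey pronouns co-varying with the restrictor.
Strong reading: for every (h,d,g) with served(h,d,g), tasted(g,d).
Restrictor triples: (H1,D1,G2)→tasted(G2,D1) ✗  (H1,D4,G2)→tasted(G2,D4) ✗  (H1,D4,G3)→tasted(G3,D4) ✗  (H2,D1,G3)→tasted(G3,D1) ✗  (H2,D2,G2)→tasted(G2,D2) ✗  (H2,D4,G1)→tasted(G1,D4) ✗  (H3,D2,G1)→tasted(G1,D2) ✗  (H4,D2,G3)→tasted(G3,D2) ✗
Counterexamples (restrictor triples failing the scope): 8.

8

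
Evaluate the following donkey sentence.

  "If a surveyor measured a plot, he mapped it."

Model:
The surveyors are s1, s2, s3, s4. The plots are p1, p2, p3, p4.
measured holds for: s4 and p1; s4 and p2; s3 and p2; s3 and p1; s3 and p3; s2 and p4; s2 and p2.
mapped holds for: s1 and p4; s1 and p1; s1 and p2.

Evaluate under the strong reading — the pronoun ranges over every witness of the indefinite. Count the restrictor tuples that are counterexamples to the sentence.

7

"it" takes "a plot" as antecedent — a donkey pronoun bound across the clause boundary.
Strong reading: for every (s,p) with measured(s,p), mapped(s,p).
Restrictor pairs: (s2,p2) ✗  (s2,p4) ✗  (s3,p1) ✗  (s3,p2) ✗  (s3,p3) ✗  (s4,p1) ✗  (s4,p2) ✗
Counterexamples (restrictor pairs failing the scope): 7.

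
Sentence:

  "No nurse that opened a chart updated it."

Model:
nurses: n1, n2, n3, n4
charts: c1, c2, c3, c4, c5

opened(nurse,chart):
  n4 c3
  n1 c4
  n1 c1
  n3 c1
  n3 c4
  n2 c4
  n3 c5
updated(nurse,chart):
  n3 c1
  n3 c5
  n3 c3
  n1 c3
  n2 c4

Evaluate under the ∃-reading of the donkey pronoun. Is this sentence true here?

False

"it" takes "a chart" as antecedent — a donkey pronoun bound across the clause boundary.
Truth condition: for no (n,c) with opened(n,c) does updated(n,c) hold.
Restrictor pairs — does the scope hold? (n1,c1):fails  (n1,c4):fails  (n2,c4):holds  (n3,c1):holds  (n3,c4):fails  (n3,c5):holds  (n4,c3):fails
Scope holds for 3 pair(s), so the sentence is false.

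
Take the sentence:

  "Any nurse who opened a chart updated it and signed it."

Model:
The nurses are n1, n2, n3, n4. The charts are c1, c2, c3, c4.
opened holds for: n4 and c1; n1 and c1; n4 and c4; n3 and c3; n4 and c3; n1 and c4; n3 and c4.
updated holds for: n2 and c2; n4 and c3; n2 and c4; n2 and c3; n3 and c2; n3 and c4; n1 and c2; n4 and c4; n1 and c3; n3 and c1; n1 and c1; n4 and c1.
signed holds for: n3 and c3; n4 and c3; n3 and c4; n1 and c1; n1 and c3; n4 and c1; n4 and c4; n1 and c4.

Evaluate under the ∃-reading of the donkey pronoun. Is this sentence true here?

"it" takes "a chart" as antecedent — a donkey pronoun bound across the clause boundary.
Weak reading: every nurse n with some opened-chart has at least one opened-chart c such that updated(n,c) ∧ signed(n,c).
Per nurse: n1:✓  n3:✓  n4:✓
Every nurse in the restrictor has a witness.

True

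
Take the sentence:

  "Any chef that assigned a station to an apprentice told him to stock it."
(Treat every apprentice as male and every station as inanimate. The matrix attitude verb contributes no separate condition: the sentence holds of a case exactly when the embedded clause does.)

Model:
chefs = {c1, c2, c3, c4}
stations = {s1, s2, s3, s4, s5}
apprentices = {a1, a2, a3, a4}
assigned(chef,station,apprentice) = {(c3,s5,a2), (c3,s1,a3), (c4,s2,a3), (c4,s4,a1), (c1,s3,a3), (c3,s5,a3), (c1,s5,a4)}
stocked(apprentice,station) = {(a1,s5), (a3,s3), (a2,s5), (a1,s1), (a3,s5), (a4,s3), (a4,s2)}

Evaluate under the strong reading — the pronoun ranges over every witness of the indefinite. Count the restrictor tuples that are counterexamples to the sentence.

4

"him" takes "an apprentice" as antecedent and "it" takes "a station"; both are donkey pronouns co-varying with the restrictor.
Strong reading: for every (c,s,a) with assigned(c,s,a), stocked(a,s).
Restrictor triples: (c1,s3,a3)→stocked(a3,s3) ✓  (c1,s5,a4)→stocked(a4,s5) ✗  (c3,s1,a3)→stocked(a3,s1) ✗  (c3,s5,a2)→stocked(a2,s5) ✓  (c3,s5,a3)→stocked(a3,s5) ✓  (c4,s2,a3)→stocked(a3,s2) ✗  (c4,s4,a1)→stocked(a1,s4) ✗
Counterexamples (restrictor triples failing the scope): 4.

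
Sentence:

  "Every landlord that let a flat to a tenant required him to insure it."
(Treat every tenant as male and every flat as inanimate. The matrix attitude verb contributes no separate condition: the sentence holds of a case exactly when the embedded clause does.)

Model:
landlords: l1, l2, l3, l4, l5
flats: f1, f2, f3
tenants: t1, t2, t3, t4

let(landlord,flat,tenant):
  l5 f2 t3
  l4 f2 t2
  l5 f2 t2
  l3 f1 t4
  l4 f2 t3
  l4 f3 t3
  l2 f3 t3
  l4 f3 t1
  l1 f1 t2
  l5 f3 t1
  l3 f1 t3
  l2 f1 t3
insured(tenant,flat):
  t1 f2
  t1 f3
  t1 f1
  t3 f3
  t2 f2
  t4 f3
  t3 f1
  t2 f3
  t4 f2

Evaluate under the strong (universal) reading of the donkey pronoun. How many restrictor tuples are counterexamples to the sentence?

4

"him" takes "a tenant" as antecedent and "it" takes "a flat"; both are donkey pronouns co-varying with the restrictor.
Strong reading: for every (l,f,t) with let(l,f,t), insured(t,f).
Restrictor triples: (l1,f1,t2)→insured(t2,f1) ✗  (l2,f1,t3)→insured(t3,f1) ✓  (l2,f3,t3)→insured(t3,f3) ✓  (l3,f1,t3)→insured(t3,f1) ✓  (l3,f1,t4)→insured(t4,f1) ✗  (l4,f2,t2)→insured(t2,f2) ✓  (l4,f2,t3)→insured(t3,f2) ✗  (l4,f3,t1)→insured(t1,f3) ✓  (l4,f3,t3)→insured(t3,f3) ✓  (l5,f2,t2)→insured(t2,f2) ✓  (l5,f2,t3)→insured(t3,f2) ✗  (l5,f3,t1)→insured(t1,f3) ✓
Counterexamples (restrictor triples failing the scope): 4.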